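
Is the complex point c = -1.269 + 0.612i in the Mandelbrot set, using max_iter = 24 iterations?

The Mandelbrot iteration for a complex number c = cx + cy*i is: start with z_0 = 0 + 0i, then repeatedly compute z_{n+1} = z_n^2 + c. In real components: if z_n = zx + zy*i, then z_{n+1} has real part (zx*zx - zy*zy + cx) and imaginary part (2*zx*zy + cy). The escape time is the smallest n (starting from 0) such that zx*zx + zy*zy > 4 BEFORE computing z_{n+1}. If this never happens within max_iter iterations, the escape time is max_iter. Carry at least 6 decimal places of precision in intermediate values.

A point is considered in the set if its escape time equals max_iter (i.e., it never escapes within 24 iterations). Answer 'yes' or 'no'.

z_0 = 0 + 0i, c = -1.2690 + 0.6120i
Iter 1: z = -1.2690 + 0.6120i, |z|^2 = 1.9849
Iter 2: z = -0.0332 + -0.9413i, |z|^2 = 0.8871
Iter 3: z = -2.1539 + 0.6745i, |z|^2 = 5.0940
Escaped at iteration 3

Answer: no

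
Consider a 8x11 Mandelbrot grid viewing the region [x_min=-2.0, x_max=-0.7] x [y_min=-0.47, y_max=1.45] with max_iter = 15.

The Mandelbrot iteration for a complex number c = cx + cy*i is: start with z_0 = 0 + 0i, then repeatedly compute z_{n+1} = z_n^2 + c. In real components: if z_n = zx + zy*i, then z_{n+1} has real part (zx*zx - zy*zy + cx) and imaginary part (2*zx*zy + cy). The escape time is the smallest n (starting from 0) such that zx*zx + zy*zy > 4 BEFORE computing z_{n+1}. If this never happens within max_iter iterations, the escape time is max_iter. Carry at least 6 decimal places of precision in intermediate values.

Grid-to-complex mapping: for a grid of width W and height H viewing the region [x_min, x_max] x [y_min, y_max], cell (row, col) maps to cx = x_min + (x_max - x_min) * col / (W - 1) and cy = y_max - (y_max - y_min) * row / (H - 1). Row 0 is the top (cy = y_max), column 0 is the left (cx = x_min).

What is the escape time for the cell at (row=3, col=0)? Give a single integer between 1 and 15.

z_0 = 0 + 0i, c = -2.0000 + 0.8740i
Iter 1: z = -2.0000 + 0.8740i, |z|^2 = 4.7639
Escaped at iteration 1

Answer: 1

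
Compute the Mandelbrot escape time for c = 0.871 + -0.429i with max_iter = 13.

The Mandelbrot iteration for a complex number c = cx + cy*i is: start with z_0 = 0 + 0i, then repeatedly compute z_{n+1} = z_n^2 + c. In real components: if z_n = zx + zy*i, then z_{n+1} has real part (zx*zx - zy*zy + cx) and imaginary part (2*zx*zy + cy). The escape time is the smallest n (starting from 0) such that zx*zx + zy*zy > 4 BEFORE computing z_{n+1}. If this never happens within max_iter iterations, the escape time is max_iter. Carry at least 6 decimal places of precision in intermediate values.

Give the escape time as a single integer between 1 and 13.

z_0 = 0 + 0i, c = 0.8710 + -0.4290i
Iter 1: z = 0.8710 + -0.4290i, |z|^2 = 0.9427
Iter 2: z = 1.4456 + -1.1763i, |z|^2 = 3.4735
Iter 3: z = 1.5770 + -3.8300i, |z|^2 = 17.1557
Escaped at iteration 3

Answer: 3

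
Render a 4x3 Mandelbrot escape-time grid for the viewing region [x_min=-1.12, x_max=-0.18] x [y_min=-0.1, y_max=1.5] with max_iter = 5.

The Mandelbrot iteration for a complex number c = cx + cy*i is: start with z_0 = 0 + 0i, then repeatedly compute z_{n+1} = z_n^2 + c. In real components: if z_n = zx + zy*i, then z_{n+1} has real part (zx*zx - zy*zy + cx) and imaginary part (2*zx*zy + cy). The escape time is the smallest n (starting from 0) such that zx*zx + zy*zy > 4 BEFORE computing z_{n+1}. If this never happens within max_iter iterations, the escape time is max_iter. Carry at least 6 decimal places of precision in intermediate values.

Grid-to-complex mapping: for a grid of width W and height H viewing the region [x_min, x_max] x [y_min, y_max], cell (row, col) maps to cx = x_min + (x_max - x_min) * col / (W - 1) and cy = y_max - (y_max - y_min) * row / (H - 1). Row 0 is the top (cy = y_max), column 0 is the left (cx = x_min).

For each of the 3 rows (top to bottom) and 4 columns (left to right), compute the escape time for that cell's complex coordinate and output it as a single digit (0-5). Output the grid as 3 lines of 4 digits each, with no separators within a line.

(row=0, col=0): c = -1.1200 + 1.5000i → escape time 2
(row=0, col=1): c = -0.8067 + 1.5000i → escape time 2
(row=0, col=2): c = -0.4933 + 1.5000i → escape time 2
(row=0, col=3): c = -0.1800 + 1.5000i → escape time 2
(row=1, col=0): c = -1.1200 + 0.7000i → escape time 3
(row=1, col=1): c = -0.8067 + 0.7000i → escape time 4
(row=1, col=2): c = -0.4933 + 0.7000i → escape time 5
(row=1, col=3): c = -0.1800 + 0.7000i → escape time 5
(row=2, col=0): c = -1.1200 + -0.1000i → escape time 5
(row=2, col=1): c = -0.8067 + -0.1000i → escape time 5
(row=2, col=2): c = -0.4933 + -0.1000i → escape time 5
(row=2, col=3): c = -0.1800 + -0.1000i → escape time 5

Answer: 2222
3455
5555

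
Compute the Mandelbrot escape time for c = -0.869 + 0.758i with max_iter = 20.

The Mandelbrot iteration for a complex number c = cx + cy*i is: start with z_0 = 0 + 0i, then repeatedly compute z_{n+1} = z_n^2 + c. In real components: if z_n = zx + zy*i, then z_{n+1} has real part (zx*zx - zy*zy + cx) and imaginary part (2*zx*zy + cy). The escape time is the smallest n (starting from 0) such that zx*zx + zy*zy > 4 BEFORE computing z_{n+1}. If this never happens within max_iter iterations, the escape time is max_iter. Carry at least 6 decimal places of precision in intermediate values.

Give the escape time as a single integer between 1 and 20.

Answer: 4

Derivation:
z_0 = 0 + 0i, c = -0.8690 + 0.7580i
Iter 1: z = -0.8690 + 0.7580i, |z|^2 = 1.3297
Iter 2: z = -0.6884 + -0.5594i, |z|^2 = 0.7868
Iter 3: z = -0.7080 + 1.5282i, |z|^2 = 2.8367
Iter 4: z = -2.7031 + -1.4060i, |z|^2 = 9.2834
Escaped at iteration 4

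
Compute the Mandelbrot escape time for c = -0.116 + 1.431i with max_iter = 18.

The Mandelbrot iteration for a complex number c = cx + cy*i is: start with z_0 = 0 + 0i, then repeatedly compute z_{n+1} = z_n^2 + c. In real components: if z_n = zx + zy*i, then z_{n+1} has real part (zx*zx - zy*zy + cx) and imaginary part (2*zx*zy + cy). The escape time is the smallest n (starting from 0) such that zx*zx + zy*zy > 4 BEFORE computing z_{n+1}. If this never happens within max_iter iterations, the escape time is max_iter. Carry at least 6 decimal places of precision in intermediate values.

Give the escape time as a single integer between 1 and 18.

z_0 = 0 + 0i, c = -0.1160 + 1.4310i
Iter 1: z = -0.1160 + 1.4310i, |z|^2 = 2.0612
Iter 2: z = -2.1503 + 1.0990i, |z|^2 = 5.8316
Escaped at iteration 2

Answer: 2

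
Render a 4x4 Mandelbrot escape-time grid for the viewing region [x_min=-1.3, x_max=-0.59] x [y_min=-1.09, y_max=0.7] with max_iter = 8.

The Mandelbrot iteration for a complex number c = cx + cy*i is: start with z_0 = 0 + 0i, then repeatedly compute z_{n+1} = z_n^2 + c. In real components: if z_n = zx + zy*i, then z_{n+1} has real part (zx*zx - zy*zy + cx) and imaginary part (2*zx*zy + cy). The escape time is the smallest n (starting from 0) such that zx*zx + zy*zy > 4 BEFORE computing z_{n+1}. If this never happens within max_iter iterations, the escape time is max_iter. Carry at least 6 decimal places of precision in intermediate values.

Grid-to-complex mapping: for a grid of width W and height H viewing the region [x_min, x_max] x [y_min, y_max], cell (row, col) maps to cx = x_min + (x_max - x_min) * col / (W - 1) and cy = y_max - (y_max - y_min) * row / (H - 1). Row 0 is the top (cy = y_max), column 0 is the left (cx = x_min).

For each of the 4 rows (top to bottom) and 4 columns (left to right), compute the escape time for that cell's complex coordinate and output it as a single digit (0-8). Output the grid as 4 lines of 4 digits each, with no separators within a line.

(row=0, col=0): c = -1.3000 + 0.7000i → escape time 3
(row=0, col=1): c = -1.0633 + 0.7000i → escape time 3
(row=0, col=2): c = -0.8267 + 0.7000i → escape time 4
(row=0, col=3): c = -0.5900 + 0.7000i → escape time 7
(row=1, col=0): c = -1.3000 + 0.1033i → escape time 8
(row=1, col=1): c = -1.0633 + 0.1033i → escape time 8
(row=1, col=2): c = -0.8267 + 0.1033i → escape time 8
(row=1, col=3): c = -0.5900 + 0.1033i → escape time 8
(row=2, col=0): c = -1.3000 + -0.4933i → escape time 4
(row=2, col=1): c = -1.0633 + -0.4933i → escape time 5
(row=2, col=2): c = -0.8267 + -0.4933i → escape time 6
(row=2, col=3): c = -0.5900 + -0.4933i → escape time 8
(row=3, col=0): c = -1.3000 + -1.0900i → escape time 3
(row=3, col=1): c = -1.0633 + -1.0900i → escape time 3
(row=3, col=2): c = -0.8267 + -1.0900i → escape time 3
(row=3, col=3): c = -0.5900 + -1.0900i → escape time 3

Answer: 3347
8888
4568
3333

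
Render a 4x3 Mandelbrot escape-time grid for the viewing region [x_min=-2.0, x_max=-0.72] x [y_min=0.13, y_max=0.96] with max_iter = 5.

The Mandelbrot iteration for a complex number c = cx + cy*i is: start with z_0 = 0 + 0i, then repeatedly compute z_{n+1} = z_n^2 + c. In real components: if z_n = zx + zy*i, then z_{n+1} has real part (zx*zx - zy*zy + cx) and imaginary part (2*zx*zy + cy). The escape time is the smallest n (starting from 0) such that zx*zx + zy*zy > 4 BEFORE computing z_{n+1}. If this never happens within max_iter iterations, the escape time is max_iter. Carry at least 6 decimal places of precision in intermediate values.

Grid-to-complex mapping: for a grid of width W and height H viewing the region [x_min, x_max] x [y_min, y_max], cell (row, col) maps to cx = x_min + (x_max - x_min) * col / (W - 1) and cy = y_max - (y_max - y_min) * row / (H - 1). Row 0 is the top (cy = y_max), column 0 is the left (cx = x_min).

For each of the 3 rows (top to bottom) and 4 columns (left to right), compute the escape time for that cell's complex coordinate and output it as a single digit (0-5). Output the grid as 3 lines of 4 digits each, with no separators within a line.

Answer: 1234
1345
1555

Derivation:
(row=0, col=0): c = -2.0000 + 0.9600i → escape time 1
(row=0, col=1): c = -1.5733 + 0.9600i → escape time 2
(row=0, col=2): c = -1.1467 + 0.9600i → escape time 3
(row=0, col=3): c = -0.7200 + 0.9600i → escape time 4
(row=1, col=0): c = -2.0000 + 0.5450i → escape time 1
(row=1, col=1): c = -1.5733 + 0.5450i → escape time 3
(row=1, col=2): c = -1.1467 + 0.5450i → escape time 4
(row=1, col=3): c = -0.7200 + 0.5450i → escape time 5
(row=2, col=0): c = -2.0000 + 0.1300i → escape time 1
(row=2, col=1): c = -1.5733 + 0.1300i → escape time 5
(row=2, col=2): c = -1.1467 + 0.1300i → escape time 5
(row=2, col=3): c = -0.7200 + 0.1300i → escape time 5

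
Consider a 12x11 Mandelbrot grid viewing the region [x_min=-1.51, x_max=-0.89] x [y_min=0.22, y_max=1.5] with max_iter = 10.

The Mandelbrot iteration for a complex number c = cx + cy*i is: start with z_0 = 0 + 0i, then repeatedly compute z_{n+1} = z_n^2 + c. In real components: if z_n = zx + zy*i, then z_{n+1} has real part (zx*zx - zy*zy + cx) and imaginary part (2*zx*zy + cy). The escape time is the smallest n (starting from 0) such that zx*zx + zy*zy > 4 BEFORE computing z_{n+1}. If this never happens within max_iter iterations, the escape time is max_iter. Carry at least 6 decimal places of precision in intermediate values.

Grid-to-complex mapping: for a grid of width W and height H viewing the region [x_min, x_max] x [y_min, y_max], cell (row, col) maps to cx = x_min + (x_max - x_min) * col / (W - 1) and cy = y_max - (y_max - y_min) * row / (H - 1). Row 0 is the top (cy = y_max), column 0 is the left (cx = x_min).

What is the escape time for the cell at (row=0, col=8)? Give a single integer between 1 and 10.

Answer: 2

Derivation:
z_0 = 0 + 0i, c = -1.0591 + 1.5000i
Iter 1: z = -1.0591 + 1.5000i, |z|^2 = 3.3717
Iter 2: z = -2.1874 + -1.6773i, |z|^2 = 7.5980
Escaped at iteration 2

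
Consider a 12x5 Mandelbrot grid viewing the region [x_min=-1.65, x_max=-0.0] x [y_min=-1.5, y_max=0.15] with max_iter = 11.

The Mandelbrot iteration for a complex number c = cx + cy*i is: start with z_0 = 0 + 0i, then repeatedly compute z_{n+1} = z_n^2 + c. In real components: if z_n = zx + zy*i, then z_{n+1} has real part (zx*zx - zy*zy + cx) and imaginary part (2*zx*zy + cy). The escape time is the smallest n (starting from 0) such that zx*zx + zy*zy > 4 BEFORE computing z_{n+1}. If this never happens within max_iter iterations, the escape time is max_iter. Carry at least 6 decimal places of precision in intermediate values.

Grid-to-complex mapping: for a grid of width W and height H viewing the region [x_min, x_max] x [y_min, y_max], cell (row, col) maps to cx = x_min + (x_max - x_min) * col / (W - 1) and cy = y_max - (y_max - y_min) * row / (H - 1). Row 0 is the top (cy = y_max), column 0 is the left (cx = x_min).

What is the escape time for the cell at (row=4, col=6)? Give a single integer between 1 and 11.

z_0 = 0 + 0i, c = -0.7500 + -1.5000i
Iter 1: z = -0.7500 + -1.5000i, |z|^2 = 2.8125
Iter 2: z = -2.4375 + 0.7500i, |z|^2 = 6.5039
Escaped at iteration 2

Answer: 2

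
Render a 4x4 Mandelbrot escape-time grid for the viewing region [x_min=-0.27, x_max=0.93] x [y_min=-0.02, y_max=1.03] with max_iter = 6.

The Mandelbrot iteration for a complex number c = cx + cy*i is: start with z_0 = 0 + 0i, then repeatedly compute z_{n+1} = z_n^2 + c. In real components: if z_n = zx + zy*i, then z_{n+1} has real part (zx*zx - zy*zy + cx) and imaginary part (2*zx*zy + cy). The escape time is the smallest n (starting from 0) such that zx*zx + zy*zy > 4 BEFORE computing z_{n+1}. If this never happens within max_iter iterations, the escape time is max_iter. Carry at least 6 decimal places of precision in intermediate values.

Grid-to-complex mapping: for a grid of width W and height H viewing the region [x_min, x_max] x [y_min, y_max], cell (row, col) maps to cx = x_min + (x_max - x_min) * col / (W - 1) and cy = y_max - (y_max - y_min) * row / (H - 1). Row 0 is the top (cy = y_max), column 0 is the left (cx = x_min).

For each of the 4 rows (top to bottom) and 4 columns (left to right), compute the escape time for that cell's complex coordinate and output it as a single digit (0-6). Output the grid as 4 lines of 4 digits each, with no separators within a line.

(row=0, col=0): c = -0.2700 + 1.0300i → escape time 5
(row=0, col=1): c = 0.1300 + 1.0300i → escape time 4
(row=0, col=2): c = 0.5300 + 1.0300i → escape time 2
(row=0, col=3): c = 0.9300 + 1.0300i → escape time 2
(row=1, col=0): c = -0.2700 + 0.6800i → escape time 6
(row=1, col=1): c = 0.1300 + 0.6800i → escape time 6
(row=1, col=2): c = 0.5300 + 0.6800i → escape time 3
(row=1, col=3): c = 0.9300 + 0.6800i → escape time 2
(row=2, col=0): c = -0.2700 + 0.3300i → escape time 6
(row=2, col=1): c = 0.1300 + 0.3300i → escape time 6
(row=2, col=2): c = 0.5300 + 0.3300i → escape time 5
(row=2, col=3): c = 0.9300 + 0.3300i → escape time 3
(row=3, col=0): c = -0.2700 + -0.0200i → escape time 6
(row=3, col=1): c = 0.1300 + -0.0200i → escape time 6
(row=3, col=2): c = 0.5300 + -0.0200i → escape time 5
(row=3, col=3): c = 0.9300 + -0.0200i → escape time 3

Answer: 5422
6632
6653
6653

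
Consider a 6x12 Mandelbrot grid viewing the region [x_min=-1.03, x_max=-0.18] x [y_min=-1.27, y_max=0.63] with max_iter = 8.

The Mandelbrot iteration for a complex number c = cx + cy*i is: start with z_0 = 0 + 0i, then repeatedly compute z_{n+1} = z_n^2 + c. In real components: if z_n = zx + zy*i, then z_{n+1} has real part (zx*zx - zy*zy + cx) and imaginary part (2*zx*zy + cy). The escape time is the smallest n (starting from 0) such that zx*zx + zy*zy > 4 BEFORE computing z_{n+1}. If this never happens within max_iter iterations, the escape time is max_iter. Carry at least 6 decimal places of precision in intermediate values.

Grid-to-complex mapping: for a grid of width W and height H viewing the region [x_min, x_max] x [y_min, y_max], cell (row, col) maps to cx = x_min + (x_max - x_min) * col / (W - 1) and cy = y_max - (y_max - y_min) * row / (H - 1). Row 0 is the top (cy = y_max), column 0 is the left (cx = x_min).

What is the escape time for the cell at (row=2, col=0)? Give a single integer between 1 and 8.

Answer: 8

Derivation:
z_0 = 0 + 0i, c = -1.0300 + 0.2845i
Iter 1: z = -1.0300 + 0.2845i, |z|^2 = 1.1419
Iter 2: z = -0.0501 + -0.3016i, |z|^2 = 0.0935
Iter 3: z = -1.1185 + 0.3147i, |z|^2 = 1.3500
Iter 4: z = 0.1219 + -0.4195i, |z|^2 = 0.1909
Iter 5: z = -1.1911 + 0.1823i, |z|^2 = 1.4520
Iter 6: z = 0.3556 + -0.1497i, |z|^2 = 0.1488
Iter 7: z = -0.9260 + 0.1781i, |z|^2 = 0.8891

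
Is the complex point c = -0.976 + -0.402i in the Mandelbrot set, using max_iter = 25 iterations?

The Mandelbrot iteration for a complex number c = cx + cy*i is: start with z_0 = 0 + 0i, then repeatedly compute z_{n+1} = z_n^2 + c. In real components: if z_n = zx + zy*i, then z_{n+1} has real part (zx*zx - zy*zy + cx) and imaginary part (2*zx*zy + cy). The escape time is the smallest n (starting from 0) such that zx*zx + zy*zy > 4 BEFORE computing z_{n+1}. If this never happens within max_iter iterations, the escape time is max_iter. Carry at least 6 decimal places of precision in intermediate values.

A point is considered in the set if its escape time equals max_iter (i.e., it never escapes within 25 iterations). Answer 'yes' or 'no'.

z_0 = 0 + 0i, c = -0.9760 + -0.4020i
Iter 1: z = -0.9760 + -0.4020i, |z|^2 = 1.1142
Iter 2: z = -0.1850 + 0.3827i, |z|^2 = 0.1807
Iter 3: z = -1.0882 + -0.5436i, |z|^2 = 1.4798
Iter 4: z = -0.0873 + 0.7812i, |z|^2 = 0.6178
Iter 5: z = -1.5786 + -0.5384i, |z|^2 = 2.7818
Iter 6: z = 1.2261 + 1.2978i, |z|^2 = 3.1876
Iter 7: z = -1.1567 + 2.7805i, |z|^2 = 9.0690
Escaped at iteration 7

Answer: no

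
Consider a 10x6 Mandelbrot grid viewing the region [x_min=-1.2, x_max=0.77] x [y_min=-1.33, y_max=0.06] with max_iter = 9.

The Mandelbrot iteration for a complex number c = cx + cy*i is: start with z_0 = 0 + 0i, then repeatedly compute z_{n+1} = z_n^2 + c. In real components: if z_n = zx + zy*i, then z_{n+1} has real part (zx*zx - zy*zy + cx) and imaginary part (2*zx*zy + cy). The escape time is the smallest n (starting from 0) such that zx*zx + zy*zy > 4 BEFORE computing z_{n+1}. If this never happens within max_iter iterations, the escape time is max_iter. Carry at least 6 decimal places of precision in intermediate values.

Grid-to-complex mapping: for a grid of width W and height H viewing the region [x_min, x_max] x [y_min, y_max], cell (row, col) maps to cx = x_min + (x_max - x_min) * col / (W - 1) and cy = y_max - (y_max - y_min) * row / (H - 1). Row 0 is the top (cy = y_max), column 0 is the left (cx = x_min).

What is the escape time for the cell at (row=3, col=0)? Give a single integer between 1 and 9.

Answer: 3

Derivation:
z_0 = 0 + 0i, c = -1.2000 + -0.7740i
Iter 1: z = -1.2000 + -0.7740i, |z|^2 = 2.0391
Iter 2: z = -0.3591 + 1.0836i, |z|^2 = 1.3031
Iter 3: z = -2.2453 + -1.5522i, |z|^2 = 7.4505
Escaped at iteration 3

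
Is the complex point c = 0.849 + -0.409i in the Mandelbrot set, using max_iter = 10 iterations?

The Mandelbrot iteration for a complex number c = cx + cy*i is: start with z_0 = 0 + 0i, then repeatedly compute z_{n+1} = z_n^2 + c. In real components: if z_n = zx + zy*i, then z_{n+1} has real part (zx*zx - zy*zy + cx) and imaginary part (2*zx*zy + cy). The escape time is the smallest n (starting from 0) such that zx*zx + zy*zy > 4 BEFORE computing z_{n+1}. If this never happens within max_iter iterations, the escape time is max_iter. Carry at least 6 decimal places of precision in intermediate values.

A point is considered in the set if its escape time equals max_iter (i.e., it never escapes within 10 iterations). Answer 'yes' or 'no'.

Answer: no

Derivation:
z_0 = 0 + 0i, c = 0.8490 + -0.4090i
Iter 1: z = 0.8490 + -0.4090i, |z|^2 = 0.8881
Iter 2: z = 1.4025 + -1.1035i, |z|^2 = 3.1847
Iter 3: z = 1.5984 + -3.5043i, |z|^2 = 14.8350
Escaped at iteration 3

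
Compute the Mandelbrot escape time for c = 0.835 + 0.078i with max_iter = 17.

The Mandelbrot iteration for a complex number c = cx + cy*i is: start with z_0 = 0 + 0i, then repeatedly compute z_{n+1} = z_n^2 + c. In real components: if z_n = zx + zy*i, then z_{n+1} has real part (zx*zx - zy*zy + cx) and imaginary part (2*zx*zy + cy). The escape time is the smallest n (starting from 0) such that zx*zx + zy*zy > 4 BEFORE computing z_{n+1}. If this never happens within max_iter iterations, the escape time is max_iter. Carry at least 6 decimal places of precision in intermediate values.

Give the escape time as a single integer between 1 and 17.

Answer: 3

Derivation:
z_0 = 0 + 0i, c = 0.8350 + 0.0780i
Iter 1: z = 0.8350 + 0.0780i, |z|^2 = 0.7033
Iter 2: z = 1.5261 + 0.2083i, |z|^2 = 2.3725
Iter 3: z = 3.1207 + 0.7137i, |z|^2 = 10.2483
Escaped at iteration 3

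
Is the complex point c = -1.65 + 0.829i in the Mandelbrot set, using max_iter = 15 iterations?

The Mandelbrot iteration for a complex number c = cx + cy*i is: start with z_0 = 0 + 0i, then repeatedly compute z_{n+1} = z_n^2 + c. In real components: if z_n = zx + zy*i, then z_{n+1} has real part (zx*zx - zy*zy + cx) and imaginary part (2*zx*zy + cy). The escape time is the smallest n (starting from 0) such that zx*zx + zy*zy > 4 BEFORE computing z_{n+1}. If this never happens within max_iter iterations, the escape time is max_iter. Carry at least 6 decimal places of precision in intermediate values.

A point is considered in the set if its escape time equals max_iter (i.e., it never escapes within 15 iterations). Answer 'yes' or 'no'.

Answer: no

Derivation:
z_0 = 0 + 0i, c = -1.6500 + 0.8290i
Iter 1: z = -1.6500 + 0.8290i, |z|^2 = 3.4097
Iter 2: z = 0.3853 + -1.9067i, |z|^2 = 3.7839
Iter 3: z = -5.1371 + -0.6401i, |z|^2 = 26.7994
Escaped at iteration 3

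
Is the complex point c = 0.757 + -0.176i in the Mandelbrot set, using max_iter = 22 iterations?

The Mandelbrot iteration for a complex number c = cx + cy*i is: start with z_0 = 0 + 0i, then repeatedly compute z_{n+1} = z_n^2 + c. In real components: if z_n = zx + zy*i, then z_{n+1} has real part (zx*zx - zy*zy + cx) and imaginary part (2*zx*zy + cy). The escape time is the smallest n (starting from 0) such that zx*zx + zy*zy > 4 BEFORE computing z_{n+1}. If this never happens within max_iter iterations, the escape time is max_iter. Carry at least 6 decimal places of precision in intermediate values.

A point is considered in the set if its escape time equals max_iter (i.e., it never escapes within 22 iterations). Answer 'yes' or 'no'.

Answer: no

Derivation:
z_0 = 0 + 0i, c = 0.7570 + -0.1760i
Iter 1: z = 0.7570 + -0.1760i, |z|^2 = 0.6040
Iter 2: z = 1.2991 + -0.4425i, |z|^2 = 1.8834
Iter 3: z = 2.2488 + -1.3256i, |z|^2 = 6.8144
Escaped at iteration 3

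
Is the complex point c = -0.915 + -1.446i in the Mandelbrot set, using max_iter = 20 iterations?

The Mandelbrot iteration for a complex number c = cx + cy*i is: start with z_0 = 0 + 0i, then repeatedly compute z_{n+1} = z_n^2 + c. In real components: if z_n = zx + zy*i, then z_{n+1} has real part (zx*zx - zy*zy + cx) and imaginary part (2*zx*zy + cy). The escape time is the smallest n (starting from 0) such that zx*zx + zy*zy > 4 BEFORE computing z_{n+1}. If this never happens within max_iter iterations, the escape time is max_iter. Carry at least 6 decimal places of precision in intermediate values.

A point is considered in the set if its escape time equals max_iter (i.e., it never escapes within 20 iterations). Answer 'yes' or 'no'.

z_0 = 0 + 0i, c = -0.9150 + -1.4460i
Iter 1: z = -0.9150 + -1.4460i, |z|^2 = 2.9281
Iter 2: z = -2.1687 + 1.2002i, |z|^2 = 6.1437
Escaped at iteration 2

Answer: no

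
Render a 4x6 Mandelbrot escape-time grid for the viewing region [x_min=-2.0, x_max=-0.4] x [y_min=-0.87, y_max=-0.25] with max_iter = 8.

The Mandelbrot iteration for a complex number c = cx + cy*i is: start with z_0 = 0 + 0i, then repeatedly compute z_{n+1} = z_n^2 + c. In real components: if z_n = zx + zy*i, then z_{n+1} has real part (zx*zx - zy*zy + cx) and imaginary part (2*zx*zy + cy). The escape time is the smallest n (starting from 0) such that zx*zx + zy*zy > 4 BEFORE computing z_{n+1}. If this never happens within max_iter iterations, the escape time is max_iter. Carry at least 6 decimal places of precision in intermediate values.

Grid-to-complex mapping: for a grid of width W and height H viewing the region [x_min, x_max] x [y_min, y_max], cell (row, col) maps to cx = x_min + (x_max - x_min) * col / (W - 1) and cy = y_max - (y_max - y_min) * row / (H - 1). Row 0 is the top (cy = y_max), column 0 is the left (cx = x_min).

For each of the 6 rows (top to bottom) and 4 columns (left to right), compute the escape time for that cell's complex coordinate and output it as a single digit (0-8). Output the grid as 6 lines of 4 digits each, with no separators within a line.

(row=0, col=0): c = -2.0000 + -0.2500i → escape time 1
(row=0, col=1): c = -1.4667 + -0.2500i → escape time 5
(row=0, col=2): c = -0.9333 + -0.2500i → escape time 8
(row=0, col=3): c = -0.4000 + -0.2500i → escape time 8
(row=1, col=0): c = -2.0000 + -0.3740i → escape time 1
(row=1, col=1): c = -1.4667 + -0.3740i → escape time 4
(row=1, col=2): c = -0.9333 + -0.3740i → escape time 7
(row=1, col=3): c = -0.4000 + -0.3740i → escape time 8
(row=2, col=0): c = -2.0000 + -0.4980i → escape time 1
(row=2, col=1): c = -1.4667 + -0.4980i → escape time 3
(row=2, col=2): c = -0.9333 + -0.4980i → escape time 5
(row=2, col=3): c = -0.4000 + -0.4980i → escape time 8
(row=3, col=0): c = -2.0000 + -0.6220i → escape time 1
(row=3, col=1): c = -1.4667 + -0.6220i → escape time 3
(row=3, col=2): c = -0.9333 + -0.6220i → escape time 5
(row=3, col=3): c = -0.4000 + -0.6220i → escape time 8
(row=4, col=0): c = -2.0000 + -0.7460i → escape time 1
(row=4, col=1): c = -1.4667 + -0.7460i → escape time 3
(row=4, col=2): c = -0.9333 + -0.7460i → escape time 4
(row=4, col=3): c = -0.4000 + -0.7460i → escape time 7
(row=5, col=0): c = -2.0000 + -0.8700i → escape time 1
(row=5, col=1): c = -1.4667 + -0.8700i → escape time 3
(row=5, col=2): c = -0.9333 + -0.8700i → escape time 3
(row=5, col=3): c = -0.4000 + -0.8700i → escape time 5

Answer: 1588
1478
1358
1358
1347
1335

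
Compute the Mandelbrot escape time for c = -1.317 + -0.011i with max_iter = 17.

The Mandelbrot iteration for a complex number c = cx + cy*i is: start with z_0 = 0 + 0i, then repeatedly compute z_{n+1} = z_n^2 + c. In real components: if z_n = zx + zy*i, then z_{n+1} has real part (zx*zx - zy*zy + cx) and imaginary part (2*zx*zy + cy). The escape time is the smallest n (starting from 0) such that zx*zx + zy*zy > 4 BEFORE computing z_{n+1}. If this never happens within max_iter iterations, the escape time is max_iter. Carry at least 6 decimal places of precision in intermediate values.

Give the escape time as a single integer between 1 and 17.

Answer: 17

Derivation:
z_0 = 0 + 0i, c = -1.3170 + -0.0110i
Iter 1: z = -1.3170 + -0.0110i, |z|^2 = 1.7346
Iter 2: z = 0.4174 + 0.0180i, |z|^2 = 0.1745
Iter 3: z = -1.1431 + 0.0040i, |z|^2 = 1.3068
Iter 4: z = -0.0103 + -0.0202i, |z|^2 = 0.0005
Iter 5: z = -1.3173 + -0.0106i, |z|^2 = 1.7354
Iter 6: z = 0.4182 + 0.0169i, |z|^2 = 0.1752
Iter 7: z = -1.1424 + 0.0031i, |z|^2 = 1.3051
Iter 8: z = -0.0119 + -0.0181i, |z|^2 = 0.0005
Iter 9: z = -1.3172 + -0.0106i, |z|^2 = 1.7351
Iter 10: z = 0.4179 + 0.0168i, |z|^2 = 0.1749
Iter 11: z = -1.1427 + 0.0031i, |z|^2 = 1.3057
Iter 12: z = -0.0113 + -0.0180i, |z|^2 = 0.0005
Iter 13: z = -1.3172 + -0.0106i, |z|^2 = 1.7351
Iter 14: z = 0.4179 + 0.0169i, |z|^2 = 0.1749
Iter 15: z = -1.1426 + 0.0031i, |z|^2 = 1.3057
Iter 16: z = -0.0114 + -0.0181i, |z|^2 = 0.0005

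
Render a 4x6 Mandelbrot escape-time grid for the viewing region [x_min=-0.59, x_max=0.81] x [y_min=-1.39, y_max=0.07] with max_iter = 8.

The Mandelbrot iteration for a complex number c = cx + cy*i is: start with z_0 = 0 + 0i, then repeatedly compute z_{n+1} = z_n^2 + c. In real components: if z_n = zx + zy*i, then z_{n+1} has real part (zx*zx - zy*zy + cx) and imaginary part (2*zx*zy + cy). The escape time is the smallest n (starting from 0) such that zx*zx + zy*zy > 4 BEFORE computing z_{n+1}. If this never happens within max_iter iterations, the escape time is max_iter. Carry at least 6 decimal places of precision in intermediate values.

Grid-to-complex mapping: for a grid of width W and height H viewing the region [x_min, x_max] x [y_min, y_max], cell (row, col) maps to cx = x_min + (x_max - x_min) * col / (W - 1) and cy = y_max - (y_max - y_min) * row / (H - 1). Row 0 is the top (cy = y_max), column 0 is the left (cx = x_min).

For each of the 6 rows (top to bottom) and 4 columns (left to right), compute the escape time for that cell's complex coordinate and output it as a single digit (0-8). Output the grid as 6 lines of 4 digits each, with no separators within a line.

(row=0, col=0): c = -0.5900 + 0.0700i → escape time 8
(row=0, col=1): c = -0.1233 + 0.0700i → escape time 8
(row=0, col=2): c = 0.3433 + 0.0700i → escape time 8
(row=0, col=3): c = 0.8100 + 0.0700i → escape time 3
(row=1, col=0): c = -0.5900 + -0.2220i → escape time 8
(row=1, col=1): c = -0.1233 + -0.2220i → escape time 8
(row=1, col=2): c = 0.3433 + -0.2220i → escape time 8
(row=1, col=3): c = 0.8100 + -0.2220i → escape time 3
(row=2, col=0): c = -0.5900 + -0.5140i → escape time 8
(row=2, col=1): c = -0.1233 + -0.5140i → escape time 8
(row=2, col=2): c = 0.3433 + -0.5140i → escape time 8
(row=2, col=3): c = 0.8100 + -0.5140i → escape time 3
(row=3, col=0): c = -0.5900 + -0.8060i → escape time 4
(row=3, col=1): c = -0.1233 + -0.8060i → escape time 8
(row=3, col=2): c = 0.3433 + -0.8060i → escape time 4
(row=3, col=3): c = 0.8100 + -0.8060i → escape time 2
(row=4, col=0): c = -0.5900 + -1.0980i → escape time 3
(row=4, col=1): c = -0.1233 + -1.0980i → escape time 6
(row=4, col=2): c = 0.3433 + -1.0980i → escape time 3
(row=4, col=3): c = 0.8100 + -1.0980i → escape time 2
(row=5, col=0): c = -0.5900 + -1.3900i → escape time 2
(row=5, col=1): c = -0.1233 + -1.3900i → escape time 2
(row=5, col=2): c = 0.3433 + -1.3900i → escape time 2
(row=5, col=3): c = 0.8100 + -1.3900i → escape time 2

Answer: 8883
8883
8883
4842
3632
2222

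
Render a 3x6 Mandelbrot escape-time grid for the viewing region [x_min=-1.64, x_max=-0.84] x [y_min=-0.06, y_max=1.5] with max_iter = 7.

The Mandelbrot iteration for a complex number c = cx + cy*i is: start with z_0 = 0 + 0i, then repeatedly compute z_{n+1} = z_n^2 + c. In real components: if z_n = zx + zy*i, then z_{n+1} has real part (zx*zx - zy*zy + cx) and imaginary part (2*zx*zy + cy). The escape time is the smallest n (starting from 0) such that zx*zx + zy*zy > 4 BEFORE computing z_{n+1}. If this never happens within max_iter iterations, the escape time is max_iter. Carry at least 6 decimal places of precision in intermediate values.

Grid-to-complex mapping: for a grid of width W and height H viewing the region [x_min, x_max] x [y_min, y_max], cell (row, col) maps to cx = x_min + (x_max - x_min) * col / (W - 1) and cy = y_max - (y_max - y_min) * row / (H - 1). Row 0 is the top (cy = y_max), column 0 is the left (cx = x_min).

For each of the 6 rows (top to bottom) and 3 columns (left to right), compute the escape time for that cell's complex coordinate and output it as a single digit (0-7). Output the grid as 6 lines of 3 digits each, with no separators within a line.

(row=0, col=0): c = -1.6400 + 1.5000i → escape time 1
(row=0, col=1): c = -1.2400 + 1.5000i → escape time 2
(row=0, col=2): c = -0.8400 + 1.5000i → escape time 2
(row=1, col=0): c = -1.6400 + 1.1880i → escape time 1
(row=1, col=1): c = -1.2400 + 1.1880i → escape time 2
(row=1, col=2): c = -0.8400 + 1.1880i → escape time 3
(row=2, col=0): c = -1.6400 + 0.8760i → escape time 2
(row=2, col=1): c = -1.2400 + 0.8760i → escape time 3
(row=2, col=2): c = -0.8400 + 0.8760i → escape time 4
(row=3, col=0): c = -1.6400 + 0.5640i → escape time 3
(row=3, col=1): c = -1.2400 + 0.5640i → escape time 3
(row=3, col=2): c = -0.8400 + 0.5640i → escape time 5
(row=4, col=0): c = -1.6400 + 0.2520i → escape time 4
(row=4, col=1): c = -1.2400 + 0.2520i → escape time 7
(row=4, col=2): c = -0.8400 + 0.2520i → escape time 7
(row=5, col=0): c = -1.6400 + -0.0600i → escape time 6
(row=5, col=1): c = -1.2400 + -0.0600i → escape time 7
(row=5, col=2): c = -0.8400 + -0.0600i → escape time 7

Answer: 122
123
234
335
477
677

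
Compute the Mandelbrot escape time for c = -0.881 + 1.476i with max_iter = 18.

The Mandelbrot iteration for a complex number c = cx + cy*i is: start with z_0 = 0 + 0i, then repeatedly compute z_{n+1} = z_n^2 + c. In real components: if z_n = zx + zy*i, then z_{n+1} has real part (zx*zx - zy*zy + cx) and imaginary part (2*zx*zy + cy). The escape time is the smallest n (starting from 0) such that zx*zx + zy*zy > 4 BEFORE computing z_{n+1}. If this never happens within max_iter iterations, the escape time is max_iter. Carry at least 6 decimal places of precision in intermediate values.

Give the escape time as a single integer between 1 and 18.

z_0 = 0 + 0i, c = -0.8810 + 1.4760i
Iter 1: z = -0.8810 + 1.4760i, |z|^2 = 2.9547
Iter 2: z = -2.2834 + -1.1247i, |z|^2 = 6.4790
Escaped at iteration 2

Answer: 2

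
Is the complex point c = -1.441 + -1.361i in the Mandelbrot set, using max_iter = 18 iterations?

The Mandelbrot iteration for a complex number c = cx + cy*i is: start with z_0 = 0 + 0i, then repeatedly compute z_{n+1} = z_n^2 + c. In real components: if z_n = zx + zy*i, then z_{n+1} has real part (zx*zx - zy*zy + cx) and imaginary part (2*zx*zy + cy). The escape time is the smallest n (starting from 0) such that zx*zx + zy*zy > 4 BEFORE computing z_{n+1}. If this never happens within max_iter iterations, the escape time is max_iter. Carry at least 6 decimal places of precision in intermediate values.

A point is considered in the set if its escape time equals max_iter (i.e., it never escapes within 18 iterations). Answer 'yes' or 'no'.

Answer: no

Derivation:
z_0 = 0 + 0i, c = -1.4410 + -1.3610i
Iter 1: z = -1.4410 + -1.3610i, |z|^2 = 3.9288
Iter 2: z = -1.2168 + 2.5614i, |z|^2 = 8.0415
Escaped at iteration 2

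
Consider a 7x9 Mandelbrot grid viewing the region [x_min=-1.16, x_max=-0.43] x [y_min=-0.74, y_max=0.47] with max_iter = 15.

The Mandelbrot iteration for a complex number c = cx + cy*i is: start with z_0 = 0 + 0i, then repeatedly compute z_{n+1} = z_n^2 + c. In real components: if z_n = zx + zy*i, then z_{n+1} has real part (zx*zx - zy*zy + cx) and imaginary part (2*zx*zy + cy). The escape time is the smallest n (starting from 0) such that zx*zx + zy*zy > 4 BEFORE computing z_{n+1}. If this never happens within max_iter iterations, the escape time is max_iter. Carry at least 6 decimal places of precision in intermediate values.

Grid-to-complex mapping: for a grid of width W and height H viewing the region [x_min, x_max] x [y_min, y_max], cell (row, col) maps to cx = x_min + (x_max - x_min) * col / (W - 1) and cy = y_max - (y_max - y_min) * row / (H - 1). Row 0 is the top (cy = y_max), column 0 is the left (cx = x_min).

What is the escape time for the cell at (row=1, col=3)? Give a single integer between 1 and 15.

z_0 = 0 + 0i, c = -0.7950 + 0.3187i
Iter 1: z = -0.7950 + 0.3187i, |z|^2 = 0.7336
Iter 2: z = -0.2646 + -0.1881i, |z|^2 = 0.1054
Iter 3: z = -0.7604 + 0.4183i, |z|^2 = 0.7531
Iter 4: z = -0.3918 + -0.3173i, |z|^2 = 0.2542
Iter 5: z = -0.7422 + 0.5674i, |z|^2 = 0.8728
Iter 6: z = -0.5661 + -0.5235i, |z|^2 = 0.5945
Iter 7: z = -0.7486 + 0.9114i, |z|^2 = 1.3911
Iter 8: z = -1.0653 + -1.0458i, |z|^2 = 2.2285
Iter 9: z = -0.7538 + 2.5469i, |z|^2 = 7.0550
Escaped at iteration 9

Answer: 9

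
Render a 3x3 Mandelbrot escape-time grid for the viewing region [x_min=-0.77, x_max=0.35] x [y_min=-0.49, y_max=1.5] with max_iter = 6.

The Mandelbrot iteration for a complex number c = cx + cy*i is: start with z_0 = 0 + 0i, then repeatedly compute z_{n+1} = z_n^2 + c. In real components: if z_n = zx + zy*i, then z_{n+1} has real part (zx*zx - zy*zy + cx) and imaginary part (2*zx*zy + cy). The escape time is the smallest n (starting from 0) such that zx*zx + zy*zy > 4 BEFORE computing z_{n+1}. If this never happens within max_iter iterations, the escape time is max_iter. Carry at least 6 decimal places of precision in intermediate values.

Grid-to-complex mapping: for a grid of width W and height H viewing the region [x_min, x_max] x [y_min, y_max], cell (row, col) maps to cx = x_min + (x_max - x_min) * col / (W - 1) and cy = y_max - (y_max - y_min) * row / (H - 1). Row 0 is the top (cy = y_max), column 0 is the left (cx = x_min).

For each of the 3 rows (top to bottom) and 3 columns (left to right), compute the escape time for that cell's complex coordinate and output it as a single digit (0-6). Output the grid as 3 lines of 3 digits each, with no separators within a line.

Answer: 222
666
666

Derivation:
(row=0, col=0): c = -0.7700 + 1.5000i → escape time 2
(row=0, col=1): c = -0.2100 + 1.5000i → escape time 2
(row=0, col=2): c = 0.3500 + 1.5000i → escape time 2
(row=1, col=0): c = -0.7700 + 0.5050i → escape time 6
(row=1, col=1): c = -0.2100 + 0.5050i → escape time 6
(row=1, col=2): c = 0.3500 + 0.5050i → escape time 6
(row=2, col=0): c = -0.7700 + -0.4900i → escape time 6
(row=2, col=1): c = -0.2100 + -0.4900i → escape time 6
(row=2, col=2): c = 0.3500 + -0.4900i → escape time 6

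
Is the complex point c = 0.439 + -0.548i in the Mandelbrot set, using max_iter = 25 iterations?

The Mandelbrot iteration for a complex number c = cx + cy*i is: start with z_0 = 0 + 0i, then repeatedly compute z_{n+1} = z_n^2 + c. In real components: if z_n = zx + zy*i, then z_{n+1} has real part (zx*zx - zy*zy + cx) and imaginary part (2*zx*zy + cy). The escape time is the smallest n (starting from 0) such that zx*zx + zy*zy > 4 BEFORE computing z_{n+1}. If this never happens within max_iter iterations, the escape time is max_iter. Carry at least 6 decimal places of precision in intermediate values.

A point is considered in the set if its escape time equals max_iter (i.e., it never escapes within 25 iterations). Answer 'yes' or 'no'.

z_0 = 0 + 0i, c = 0.4390 + -0.5480i
Iter 1: z = 0.4390 + -0.5480i, |z|^2 = 0.4930
Iter 2: z = 0.3314 + -1.0291i, |z|^2 = 1.1690
Iter 3: z = -0.5103 + -1.2302i, |z|^2 = 1.7737
Iter 4: z = -0.8139 + 0.7075i, |z|^2 = 1.1629
Iter 5: z = 0.6008 + -1.6996i, |z|^2 = 3.2497
Iter 6: z = -2.0887 + -2.5904i, |z|^2 = 11.0725
Escaped at iteration 6

Answer: no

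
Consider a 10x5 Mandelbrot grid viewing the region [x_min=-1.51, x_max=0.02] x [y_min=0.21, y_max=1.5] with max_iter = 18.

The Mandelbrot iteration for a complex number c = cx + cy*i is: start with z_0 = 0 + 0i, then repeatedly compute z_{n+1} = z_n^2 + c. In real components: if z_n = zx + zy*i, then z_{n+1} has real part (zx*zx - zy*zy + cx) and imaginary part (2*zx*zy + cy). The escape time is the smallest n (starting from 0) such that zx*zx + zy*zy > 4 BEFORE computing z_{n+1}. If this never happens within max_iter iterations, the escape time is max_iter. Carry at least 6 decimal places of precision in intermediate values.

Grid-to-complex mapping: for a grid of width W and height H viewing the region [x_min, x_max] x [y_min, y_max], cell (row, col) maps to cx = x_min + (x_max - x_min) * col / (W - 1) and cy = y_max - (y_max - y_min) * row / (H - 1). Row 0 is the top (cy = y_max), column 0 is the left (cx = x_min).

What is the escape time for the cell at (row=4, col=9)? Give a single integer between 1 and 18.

Answer: 18

Derivation:
z_0 = 0 + 0i, c = 0.0200 + 0.2100i
Iter 1: z = 0.0200 + 0.2100i, |z|^2 = 0.0445
Iter 2: z = -0.0237 + 0.2184i, |z|^2 = 0.0483
Iter 3: z = -0.0271 + 0.1996i, |z|^2 = 0.0406
Iter 4: z = -0.0191 + 0.1992i, |z|^2 = 0.0400
Iter 5: z = -0.0193 + 0.2024i, |z|^2 = 0.0413
Iter 6: z = -0.0206 + 0.2022i, |z|^2 = 0.0413
Iter 7: z = -0.0205 + 0.2017i, |z|^2 = 0.0411
Iter 8: z = -0.0203 + 0.2017i, |z|^2 = 0.0411
Iter 9: z = -0.0203 + 0.2018i, |z|^2 = 0.0411
Iter 10: z = -0.0203 + 0.2018i, |z|^2 = 0.0411
Iter 11: z = -0.0203 + 0.2018i, |z|^2 = 0.0411
Iter 12: z = -0.0203 + 0.2018i, |z|^2 = 0.0411
Iter 13: z = -0.0203 + 0.2018i, |z|^2 = 0.0411
Iter 14: z = -0.0203 + 0.2018i, |z|^2 = 0.0411
Iter 15: z = -0.0203 + 0.2018i, |z|^2 = 0.0411
Iter 16: z = -0.0203 + 0.2018i, |z|^2 = 0.0411
Iter 17: z = -0.0203 + 0.2018i, |z|^2 = 0.0411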